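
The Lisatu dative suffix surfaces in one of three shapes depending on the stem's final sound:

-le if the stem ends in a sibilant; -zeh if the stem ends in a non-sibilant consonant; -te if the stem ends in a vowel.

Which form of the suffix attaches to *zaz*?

-le

*zaz* — final sound /z/ (a sibilant) → -le.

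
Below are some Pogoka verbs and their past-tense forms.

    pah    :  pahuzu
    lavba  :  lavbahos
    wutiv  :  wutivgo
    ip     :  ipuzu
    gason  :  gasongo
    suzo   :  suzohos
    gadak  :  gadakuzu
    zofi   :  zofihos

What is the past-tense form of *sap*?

sapuzu

The alternation tracks the final sound of the stem — -uzu when the stem ends in a voiceless consonant (*pah*, *ip*, *gadak*); -go when the stem ends in a voiced consonant (*wutiv*, *gason*); -hos when the stem ends in a vowel (*lavba*, *suzo*, *zofi*).
The final sound of *sap* is /p/, which is a voiceless consonant, so the suffix is -uzu, giving *sapuzu*.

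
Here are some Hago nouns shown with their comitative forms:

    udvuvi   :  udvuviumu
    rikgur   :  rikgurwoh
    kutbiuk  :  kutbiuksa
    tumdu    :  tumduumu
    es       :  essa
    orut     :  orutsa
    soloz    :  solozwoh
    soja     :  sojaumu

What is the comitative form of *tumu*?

The suffix is conditioned by the final sound: -sa when the stem ends in a voiceless consonant (*kutbiuk*, *es*, *orut*); -woh when the stem ends in a voiced consonant (*rikgur*, *soloz*); -umu when the stem ends in a vowel (*udvuvi*, *tumdu*, *soja*).
*tumu*: final sound = /u/, a vowel → -umu → *tumuumu*.

tumuumu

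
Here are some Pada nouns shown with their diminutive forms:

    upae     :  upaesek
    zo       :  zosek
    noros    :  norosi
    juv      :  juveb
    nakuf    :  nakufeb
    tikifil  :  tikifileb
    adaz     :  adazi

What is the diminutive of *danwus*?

The alternation tracks the final sound of the stem — -i when the stem ends in a sibilant (*noros*, *adaz*); -eb when the stem ends in a non-sibilant consonant (*juv*, *nakuf*, *tikifil*); -sek when the stem ends in a vowel (*upae*, *zo*).
Since the final sound of *danwus* is /s/ (a sibilant), it takes -i, giving *danwusi*.

danwusi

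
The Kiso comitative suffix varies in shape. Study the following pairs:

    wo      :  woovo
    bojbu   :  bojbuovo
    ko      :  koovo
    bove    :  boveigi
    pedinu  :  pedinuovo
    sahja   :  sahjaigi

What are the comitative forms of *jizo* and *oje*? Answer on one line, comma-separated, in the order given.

The suffix is conditioned by the last vowel: -ovo when the last vowel of the stem is a rounded vowel (*wo*, *bojbu*, *ko*, *pedinu*); -igi when the last vowel of the stem is an unrounded vowel (*bove*, *sahja*).
*jizo*: last vowel = /o/, a rounded vowel → -ovo → *jizoovo*.
*oje*: last vowel = /e/, an unrounded vowel → -igi → *ojeigi*.

jizoovo, ojeigi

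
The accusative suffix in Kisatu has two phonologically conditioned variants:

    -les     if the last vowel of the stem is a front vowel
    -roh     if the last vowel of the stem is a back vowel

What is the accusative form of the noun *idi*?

idiles

*idi*: last vowel = /i/, a front vowel → -les → *idiles*.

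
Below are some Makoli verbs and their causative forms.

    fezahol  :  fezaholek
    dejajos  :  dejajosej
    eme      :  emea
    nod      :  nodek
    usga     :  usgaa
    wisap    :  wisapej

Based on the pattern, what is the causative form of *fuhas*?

fuhasej

The alternation tracks the final sound of the stem — -ej when the stem ends in a voiceless consonant (*dejajos*, *wisap*); -ek when the stem ends in a voiced consonant (*fezahol*, *nod*); -a when the stem ends in a vowel (*eme*, *usga*).
*fuhas* — final sound /s/ (a voiceless consonant) → -ej → *fuhasej*.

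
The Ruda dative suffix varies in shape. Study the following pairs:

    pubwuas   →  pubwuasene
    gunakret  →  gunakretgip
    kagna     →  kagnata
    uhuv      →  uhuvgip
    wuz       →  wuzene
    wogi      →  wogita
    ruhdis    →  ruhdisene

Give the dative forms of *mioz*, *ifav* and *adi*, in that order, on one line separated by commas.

The suffix is conditioned by the final sound: -ene when the stem ends in a sibilant (*pubwuas*, *wuz*, *ruhdis*); -gip when the stem ends in a non-sibilant consonant (*gunakret*, *uhuv*); -ta when the stem ends in a vowel (*kagna*, *wogi*).
*mioz* — final sound /z/ (a sibilant) → -ene → *miozene*.
Since the final sound of *ifav* is /v/ (a non-sibilant consonant), it takes -gip, giving *ifavgip*.
*adi*: final sound = /i/, a vowel → -ta → *adita*.

miozene, ifavgip, adita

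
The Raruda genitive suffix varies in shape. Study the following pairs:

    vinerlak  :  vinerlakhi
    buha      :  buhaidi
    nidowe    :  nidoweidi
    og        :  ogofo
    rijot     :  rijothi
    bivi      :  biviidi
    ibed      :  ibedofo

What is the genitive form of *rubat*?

The suffix is conditioned by the final sound: -hi when the stem ends in a voiceless consonant (*vinerlak*, *rijot*); -ofo when the stem ends in a voiced consonant (*og*, *ibed*); -idi when the stem ends in a vowel (*buha*, *nidowe*, *bivi*).
Since the final sound of *rubat* is /t/ (a voiceless consonant), it takes -hi, giving *rubathi*.

rubathi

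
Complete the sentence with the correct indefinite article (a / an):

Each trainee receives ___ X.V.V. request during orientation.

The indefinite article is chosen by the initial *sound* of the following word, not its spelling.
The initialism *X.V.V.* is read letter by letter; the first letter, X, is pronounced /ɛks/, which begins with a vowel sound.
So the article is *an*: Each trainee receives an X.V.V. request during orientation.

an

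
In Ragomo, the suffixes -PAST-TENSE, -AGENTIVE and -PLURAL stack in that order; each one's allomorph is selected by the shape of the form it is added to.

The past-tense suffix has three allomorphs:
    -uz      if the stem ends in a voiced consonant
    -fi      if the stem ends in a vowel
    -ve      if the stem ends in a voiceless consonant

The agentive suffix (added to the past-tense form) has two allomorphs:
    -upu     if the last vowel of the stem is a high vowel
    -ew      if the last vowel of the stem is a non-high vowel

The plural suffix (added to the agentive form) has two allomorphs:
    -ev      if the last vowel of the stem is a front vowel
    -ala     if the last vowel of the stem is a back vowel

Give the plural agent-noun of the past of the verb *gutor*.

gutoruzupuala

The final sound of *gutor* is /r/, which is a voiced consonant, so the past-tense suffix is -uz, giving *gutoruz*.
Since the last vowel of the past-tense form *gutoruz* is /u/ (a high vowel), it takes -upu, giving *gutoruzupu*.
Since the last vowel of the agentive form *gutoruzupu* is /u/ (a back vowel), it takes -ala, giving *gutoruzupuala*.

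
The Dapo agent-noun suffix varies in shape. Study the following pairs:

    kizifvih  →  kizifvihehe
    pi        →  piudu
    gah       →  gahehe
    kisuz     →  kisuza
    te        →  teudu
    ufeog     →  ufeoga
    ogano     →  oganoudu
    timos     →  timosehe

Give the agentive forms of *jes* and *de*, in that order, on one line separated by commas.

jesehe, deudu

Looking at the final sound of each stem: -ehe when the stem ends in a voiceless consonant (*kizifvih*, *gah*, *timos*); -a when the stem ends in a voiced consonant (*kisuz*, *ufeog*); -udu when the stem ends in a vowel (*pi*, *te*, *ogano*).
*jes* — final sound /s/ (a voiceless consonant) → -ehe → *jesehe*.
The final sound of *de* is /e/, which is a vowel, so the suffix is -udu, giving *deudu*.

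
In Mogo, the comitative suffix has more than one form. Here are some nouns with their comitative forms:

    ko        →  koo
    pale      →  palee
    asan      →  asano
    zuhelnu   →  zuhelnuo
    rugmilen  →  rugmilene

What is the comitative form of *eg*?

The pattern is front/back vowel harmony: -e when the last vowel of the stem is a front vowel (*pale*, *rugmilen*); -o when the last vowel of the stem is a back vowel (*ko*, *asan*, *zuhelnu*).
*eg* — last vowel /e/ (a front vowel) → -e → *ege*.

ege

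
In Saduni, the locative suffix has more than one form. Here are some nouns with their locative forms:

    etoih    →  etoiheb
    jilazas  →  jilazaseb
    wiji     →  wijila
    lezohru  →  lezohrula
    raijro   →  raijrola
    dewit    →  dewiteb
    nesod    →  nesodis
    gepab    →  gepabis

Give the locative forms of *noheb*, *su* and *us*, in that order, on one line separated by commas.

The pattern is voicing of the final sound: -eb when the stem ends in a voiceless consonant (*etoih*, *jilazas*, *dewit*); -is when the stem ends in a voiced consonant (*nesod*, *gepab*); -la when the stem ends in a vowel (*wiji*, *lezohru*, *raijro*).
*noheb*: final sound = /b/, a voiced consonant → -is → *nohebis*.
Since the final sound of *su* is /u/ (a vowel), it takes -la, giving *sula*.
The final sound of *us* is /s/, which is a voiceless consonant, so the suffix is -eb, giving *useb*.

nohebis, sula, useb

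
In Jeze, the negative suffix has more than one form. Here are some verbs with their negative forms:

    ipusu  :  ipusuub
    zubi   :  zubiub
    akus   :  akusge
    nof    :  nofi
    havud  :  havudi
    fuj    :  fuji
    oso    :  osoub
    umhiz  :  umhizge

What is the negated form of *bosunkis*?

bosunkisge

The alternation tracks the final sound of the stem — -ge when the stem ends in a sibilant (*akus*, *umhiz*); -i when the stem ends in a non-sibilant consonant (*nof*, *havud*, *fuj*); -ub when the stem ends in a vowel (*ipusu*, *zubi*, *oso*).
*bosunkis*: final sound = /s/, a sibilant → -ge → *bosunkisge*.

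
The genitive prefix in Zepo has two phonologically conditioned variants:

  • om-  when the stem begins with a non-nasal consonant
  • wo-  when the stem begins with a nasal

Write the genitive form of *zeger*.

*zeger* — first consonant /z/ (non-nasal) → om- → *omzeger*.

omzeger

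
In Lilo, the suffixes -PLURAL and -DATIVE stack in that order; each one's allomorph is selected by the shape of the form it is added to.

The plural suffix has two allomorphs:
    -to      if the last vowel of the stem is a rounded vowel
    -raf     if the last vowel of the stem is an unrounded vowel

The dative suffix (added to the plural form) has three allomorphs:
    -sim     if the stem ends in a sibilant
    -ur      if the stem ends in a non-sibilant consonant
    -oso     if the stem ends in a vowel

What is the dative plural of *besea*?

*besea*: last vowel = /a/, an unrounded vowel → -raf → *besearaf*.
The plural form *besearaf*: final sound = /f/, a non-sibilant consonant → -ur → *besearafur*.

besearafur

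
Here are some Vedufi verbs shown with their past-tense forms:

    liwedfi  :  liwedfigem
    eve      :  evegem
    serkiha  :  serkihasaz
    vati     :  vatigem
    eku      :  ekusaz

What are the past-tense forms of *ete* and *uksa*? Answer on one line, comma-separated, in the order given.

The pattern is front/back vowel harmony: -gem when the last vowel of the stem is a front vowel (*liwedfi*, *eve*, *vati*); -saz when the last vowel of the stem is a back vowel (*serkiha*, *eku*).
*ete* — last vowel /e/ (a front vowel) → -gem → *etegem*.
*uksa*: last vowel = /a/, a back vowel → -saz → *uksasaz*.

etegem, uksasaz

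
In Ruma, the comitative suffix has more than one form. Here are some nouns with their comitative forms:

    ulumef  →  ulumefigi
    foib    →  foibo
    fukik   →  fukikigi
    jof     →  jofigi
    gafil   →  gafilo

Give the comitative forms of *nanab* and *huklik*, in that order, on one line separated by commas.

nanabo, huklikigi

Looking at the final consonant of each stem: -igi when the stem ends in a voiceless consonant (*ulumef*, *fukik*, *jof*); -o when the stem ends in a voiced consonant (*foib*, *gafil*).
The final consonant of *nanab* is /b/, which is voiced, so the suffix is -o, giving *nanabo*.
*huklik* — final consonant /k/ (voiceless) → -igi → *huklikigi*.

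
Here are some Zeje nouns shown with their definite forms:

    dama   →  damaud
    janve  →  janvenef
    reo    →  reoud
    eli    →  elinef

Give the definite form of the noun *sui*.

suinef

Looking at the last vowel of each stem: -nef when the last vowel of the stem is a front vowel (*janve*, *eli*); -ud when the last vowel of the stem is a back vowel (*dama*, *reo*).
*sui*: last vowel = /i/, a front vowel → -nef → *suinef*.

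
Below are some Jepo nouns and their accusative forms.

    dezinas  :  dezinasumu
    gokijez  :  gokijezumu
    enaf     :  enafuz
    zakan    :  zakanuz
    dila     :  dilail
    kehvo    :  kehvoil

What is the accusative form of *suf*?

The pattern is sibilance of the final sound: -umu when the stem ends in a sibilant (*dezinas*, *gokijez*); -uz when the stem ends in a non-sibilant consonant (*enaf*, *zakan*); -il when the stem ends in a vowel (*dila*, *kehvo*).
The final sound of *suf* is /f/, which is a non-sibilant consonant, so the suffix is -uz, giving *sufuz*.

sufuz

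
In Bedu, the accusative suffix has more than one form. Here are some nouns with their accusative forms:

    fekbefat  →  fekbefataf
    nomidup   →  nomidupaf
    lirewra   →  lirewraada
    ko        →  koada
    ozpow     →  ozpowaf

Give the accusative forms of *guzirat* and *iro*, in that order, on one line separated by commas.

guzirataf, iroada

The pattern is consonant vs. vowel: -af when the stem ends in a consonant (*fekbefat*, *nomidup*, *ozpow*); -ada when the stem ends in a vowel (*lirewra*, *ko*).
The final sound of *guzirat* is /t/, which is a consonant, so the suffix is -af, giving *guzirataf*.
*iro* — final sound /o/ (a vowel) → -ada → *iroada*.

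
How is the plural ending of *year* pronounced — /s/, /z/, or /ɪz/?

/z/

The stem *year* ends in a voiced non-sibilant sound.
The plural suffix surfaces as /ɪz/ after sibilants, /s/ after other voiceless consonants, and /z/ after other voiced sounds.
So the plural -s on *year* is pronounced /z/.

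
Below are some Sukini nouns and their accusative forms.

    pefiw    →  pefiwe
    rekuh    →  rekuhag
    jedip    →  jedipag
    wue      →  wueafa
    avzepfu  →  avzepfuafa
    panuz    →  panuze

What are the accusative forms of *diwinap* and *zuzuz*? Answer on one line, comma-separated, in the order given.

The pattern is voicing of the final sound: -ag when the stem ends in a voiceless consonant (*rekuh*, *jedip*); -e when the stem ends in a voiced consonant (*pefiw*, *panuz*); -afa when the stem ends in a vowel (*wue*, *avzepfu*).
The final sound of *diwinap* is /p/, which is a voiceless consonant, so the suffix is -ag, giving *diwinapag*.
*zuzuz*: final sound = /z/, a voiced consonant → -e → *zuzuze*.

diwinapag, zuzuze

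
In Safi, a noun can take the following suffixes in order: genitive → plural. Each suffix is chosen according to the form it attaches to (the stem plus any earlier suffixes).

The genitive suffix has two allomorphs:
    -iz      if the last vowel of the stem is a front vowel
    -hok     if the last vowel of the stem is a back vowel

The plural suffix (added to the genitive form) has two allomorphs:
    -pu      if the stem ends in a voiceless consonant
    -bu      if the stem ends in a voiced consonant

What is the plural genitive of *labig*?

labigizbu

*labig* — last vowel /i/ (a front vowel) → -iz → *labigiz*.
The genitive form *labigiz*: final consonant = /z/, voiced → -bu → *labigizbu*.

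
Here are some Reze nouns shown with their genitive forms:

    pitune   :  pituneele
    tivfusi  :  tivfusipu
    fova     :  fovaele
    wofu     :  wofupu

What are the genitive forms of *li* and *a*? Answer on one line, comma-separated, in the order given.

lipu, aele

Looking at the last vowel of each stem: -pu when the last vowel of the stem is a high vowel (*tivfusi*, *wofu*); -ele when the last vowel of the stem is a non-high vowel (*pitune*, *fova*).
The last vowel of *li* is /i/, which is a high vowel, so the suffix is -pu, giving *lipu*.
Since the last vowel of *a* is /a/ (a non-high vowel), it takes -ele, giving *aele*.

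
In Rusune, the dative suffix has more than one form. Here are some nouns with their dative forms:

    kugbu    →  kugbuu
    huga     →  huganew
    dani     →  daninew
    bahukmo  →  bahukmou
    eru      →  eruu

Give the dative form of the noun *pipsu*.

pipsuu

The pattern is rounding harmony: -u when the last vowel of the stem is a rounded vowel (*kugbu*, *bahukmo*, *eru*); -new when the last vowel of the stem is an unrounded vowel (*huga*, *dani*).
*pipsu*: last vowel = /u/, a rounded vowel → -u → *pipsuu*.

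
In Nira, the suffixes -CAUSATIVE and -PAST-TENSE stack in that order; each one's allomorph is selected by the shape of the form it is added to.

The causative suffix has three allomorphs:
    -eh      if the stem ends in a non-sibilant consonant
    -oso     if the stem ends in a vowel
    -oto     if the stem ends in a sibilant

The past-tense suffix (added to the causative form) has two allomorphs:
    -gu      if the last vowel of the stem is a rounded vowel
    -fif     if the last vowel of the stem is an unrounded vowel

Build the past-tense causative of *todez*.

todezotogu

*todez* — final sound /z/ (a sibilant) → -oto → *todezoto*.
Since the last vowel of the causative form *todezoto* is /o/ (a rounded vowel), it takes -gu, giving *todezotogu*.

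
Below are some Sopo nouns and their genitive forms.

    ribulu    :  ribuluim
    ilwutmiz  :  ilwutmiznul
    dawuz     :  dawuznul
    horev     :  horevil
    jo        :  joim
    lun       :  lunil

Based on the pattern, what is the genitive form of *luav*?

luavil

The suffix is conditioned by the final sound: -nul when the stem ends in a sibilant (*ilwutmiz*, *dawuz*); -il when the stem ends in a non-sibilant consonant (*horev*, *lun*); -im when the stem ends in a vowel (*ribulu*, *jo*).
*luav* — final sound /v/ (a non-sibilant consonant) → -il → *luavil*.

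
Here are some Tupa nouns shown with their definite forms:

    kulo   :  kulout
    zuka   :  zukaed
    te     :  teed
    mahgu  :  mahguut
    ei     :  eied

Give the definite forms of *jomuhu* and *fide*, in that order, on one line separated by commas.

The pattern is rounding harmony: -ut when the last vowel of the stem is a rounded vowel (*kulo*, *mahgu*); -ed when the last vowel of the stem is an unrounded vowel (*zuka*, *te*, *ei*).
The last vowel of *jomuhu* is /u/, which is a rounded vowel, so the suffix is -ut, giving *jomuhuut*.
*fide*: last vowel = /e/, an unrounded vowel → -ed → *fideed*.

jomuhuut, fideed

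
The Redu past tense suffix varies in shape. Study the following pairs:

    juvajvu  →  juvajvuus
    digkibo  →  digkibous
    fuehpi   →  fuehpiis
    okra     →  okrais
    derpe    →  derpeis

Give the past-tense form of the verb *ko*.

kous

Looking at the last vowel of each stem: -us when the last vowel of the stem is a rounded vowel (*juvajvu*, *digkibo*); -is when the last vowel of the stem is an unrounded vowel (*fuehpi*, *okra*, *derpe*).
The last vowel of *ko* is /o/, which is a rounded vowel, so the suffix is -us, giving *kous*.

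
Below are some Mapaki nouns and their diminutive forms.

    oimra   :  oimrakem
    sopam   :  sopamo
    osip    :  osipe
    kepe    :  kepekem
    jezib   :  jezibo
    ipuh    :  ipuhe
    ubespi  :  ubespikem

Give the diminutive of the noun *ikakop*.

ikakope

The pattern is voicing of the final sound: -e when the stem ends in a voiceless consonant (*osip*, *ipuh*); -o when the stem ends in a voiced consonant (*sopam*, *jezib*); -kem when the stem ends in a vowel (*oimra*, *kepe*, *ubespi*).
*ikakop*: final sound = /p/, a voiceless consonant → -e → *ikakope*.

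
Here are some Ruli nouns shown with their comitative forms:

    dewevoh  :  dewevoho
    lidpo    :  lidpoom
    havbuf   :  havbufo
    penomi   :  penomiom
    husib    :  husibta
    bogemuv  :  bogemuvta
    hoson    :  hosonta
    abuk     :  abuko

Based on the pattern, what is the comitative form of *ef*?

The suffix is conditioned by the final sound: -o when the stem ends in a voiceless consonant (*dewevoh*, *havbuf*, *abuk*); -ta when the stem ends in a voiced consonant (*husib*, *bogemuv*, *hoson*); -om when the stem ends in a vowel (*lidpo*, *penomi*).
*ef* — final sound /f/ (a voiceless consonant) → -o → *efo*.

efo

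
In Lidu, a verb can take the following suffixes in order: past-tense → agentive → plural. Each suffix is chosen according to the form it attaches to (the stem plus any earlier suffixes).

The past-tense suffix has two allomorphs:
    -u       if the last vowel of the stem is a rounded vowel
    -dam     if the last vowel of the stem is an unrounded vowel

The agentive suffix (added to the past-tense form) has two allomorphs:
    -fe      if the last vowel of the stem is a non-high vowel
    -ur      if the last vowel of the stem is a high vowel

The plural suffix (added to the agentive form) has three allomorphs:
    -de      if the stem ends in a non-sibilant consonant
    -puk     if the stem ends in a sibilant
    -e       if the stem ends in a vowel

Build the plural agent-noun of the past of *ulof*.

*ulof*: last vowel = /o/, a rounded vowel → -u → *ulofu*.
The past-tense form *ulofu* — last vowel /u/ (a high vowel) → -ur → *ulofuur*.
The agentive form *ulofuur* — final sound /r/ (a non-sibilant consonant) → -de → *ulofuurde*.

ulofuurde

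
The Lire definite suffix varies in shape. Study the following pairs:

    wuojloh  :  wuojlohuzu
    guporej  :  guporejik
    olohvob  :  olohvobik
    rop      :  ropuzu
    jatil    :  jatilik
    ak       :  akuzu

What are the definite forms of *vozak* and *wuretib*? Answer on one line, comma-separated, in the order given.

The pattern is voicing of the final consonant: -uzu when the stem ends in a voiceless consonant (*wuojloh*, *rop*, *ak*); -ik when the stem ends in a voiced consonant (*guporej*, *olohvob*, *jatil*).
*vozak* — final consonant /k/ (voiceless) → -uzu → *vozakuzu*.
*wuretib* — final consonant /b/ (voiced) → -ik → *wuretibik*.

vozakuzu, wuretibik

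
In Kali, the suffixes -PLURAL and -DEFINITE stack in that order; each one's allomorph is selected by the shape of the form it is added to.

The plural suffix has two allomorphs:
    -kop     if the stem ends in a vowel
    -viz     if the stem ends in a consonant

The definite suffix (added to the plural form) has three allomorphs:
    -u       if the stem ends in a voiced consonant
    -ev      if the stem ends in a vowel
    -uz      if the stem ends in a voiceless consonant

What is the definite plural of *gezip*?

The final sound of *gezip* is /p/, which is a consonant, so the plural suffix is -viz, giving *gezipviz*.
The final sound of the plural form *gezipviz* is /z/, which is a voiced consonant, so the definite suffix is -u, giving *gezipvizu*.

gezipvizu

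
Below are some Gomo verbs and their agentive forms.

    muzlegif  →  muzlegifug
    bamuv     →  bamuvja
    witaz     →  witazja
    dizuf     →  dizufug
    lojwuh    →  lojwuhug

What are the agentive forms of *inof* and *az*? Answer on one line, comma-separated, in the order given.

inofug, azja

The suffix is conditioned by the final consonant: -ug when the stem ends in a voiceless consonant (*muzlegif*, *dizuf*, *lojwuh*); -ja when the stem ends in a voiced consonant (*bamuv*, *witaz*).
The final consonant of *inof* is /f/, which is voiceless, so the suffix is -ug, giving *inofug*.
*az* — final consonant /z/ (voiced) → -ja → *azja*.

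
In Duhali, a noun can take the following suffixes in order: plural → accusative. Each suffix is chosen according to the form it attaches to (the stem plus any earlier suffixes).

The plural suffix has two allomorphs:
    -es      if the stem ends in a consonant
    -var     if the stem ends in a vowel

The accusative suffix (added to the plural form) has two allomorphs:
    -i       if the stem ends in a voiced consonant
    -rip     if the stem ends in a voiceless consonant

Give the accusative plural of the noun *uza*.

The final sound of *uza* is /a/, which is a vowel, so the plural suffix is -var, giving *uzavar*.
The plural form *uzavar*: final consonant = /r/, voiced → -i → *uzavari*.

uzavari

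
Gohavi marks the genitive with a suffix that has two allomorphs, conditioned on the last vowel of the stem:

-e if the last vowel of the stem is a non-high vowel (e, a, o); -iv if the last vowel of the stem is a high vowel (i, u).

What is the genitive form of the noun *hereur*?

The last vowel of *hereur* is /u/, which is a high vowel, so the suffix is -iv, giving *hereuriv*.

hereuriv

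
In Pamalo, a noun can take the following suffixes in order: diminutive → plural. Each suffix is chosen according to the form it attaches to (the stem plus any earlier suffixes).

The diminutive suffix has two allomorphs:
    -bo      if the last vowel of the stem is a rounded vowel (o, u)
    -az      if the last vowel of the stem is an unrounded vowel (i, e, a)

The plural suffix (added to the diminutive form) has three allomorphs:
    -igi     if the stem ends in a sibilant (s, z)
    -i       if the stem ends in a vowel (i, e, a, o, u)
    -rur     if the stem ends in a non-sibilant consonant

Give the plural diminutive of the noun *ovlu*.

*ovlu* — last vowel /u/ (a rounded vowel) → -bo → *ovlubo*.
The final sound of the diminutive form *ovlubo* is /o/, which is a vowel, so the plural suffix is -i, giving *ovluboi*.

ovluboi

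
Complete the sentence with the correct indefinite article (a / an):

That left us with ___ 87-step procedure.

The indefinite article is chosen by the initial *sound* of the following word, not its spelling.
The number *87* is spoken "eighty-…", beginning with /ˈeɪti/ — a vowel sound.
So the article is *an*: That left us with an 87-step procedure.

an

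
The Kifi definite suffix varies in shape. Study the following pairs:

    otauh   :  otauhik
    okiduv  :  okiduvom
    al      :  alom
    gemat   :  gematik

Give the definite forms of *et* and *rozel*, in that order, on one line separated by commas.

etik, rozelom

The alternation tracks the final consonant of the stem — -ik when the stem ends in a voiceless consonant (*otauh*, *gemat*); -om when the stem ends in a voiced consonant (*okiduv*, *al*).
*et*: final consonant = /t/, voiceless → -ik → *etik*.
*rozel*: final consonant = /l/, voiced → -om → *rozelom*.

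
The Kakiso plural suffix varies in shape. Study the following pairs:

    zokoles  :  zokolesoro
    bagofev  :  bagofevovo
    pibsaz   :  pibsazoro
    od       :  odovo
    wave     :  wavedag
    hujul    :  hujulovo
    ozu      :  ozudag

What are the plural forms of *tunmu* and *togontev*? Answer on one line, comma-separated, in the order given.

tunmudag, togontevovo

The suffix is conditioned by the final sound: -oro when the stem ends in a sibilant (*zokoles*, *pibsaz*); -ovo when the stem ends in a non-sibilant consonant (*bagofev*, *od*, *hujul*); -dag when the stem ends in a vowel (*wave*, *ozu*).
Since the final sound of *tunmu* is /u/ (a vowel), it takes -dag, giving *tunmudag*.
The final sound of *togontev* is /v/, which is a non-sibilant consonant, so the suffix is -ovo, giving *togontevovo*.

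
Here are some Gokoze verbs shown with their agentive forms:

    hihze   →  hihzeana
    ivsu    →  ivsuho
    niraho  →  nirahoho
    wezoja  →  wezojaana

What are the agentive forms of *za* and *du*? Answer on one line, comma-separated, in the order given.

zaana, duho

Looking at the last vowel of each stem: -ho when the last vowel of the stem is a rounded vowel (*ivsu*, *niraho*); -ana when the last vowel of the stem is an unrounded vowel (*hihze*, *wezoja*).
Since the last vowel of *za* is /a/ (an unrounded vowel), it takes -ana, giving *zaana*.
Since the last vowel of *du* is /u/ (a rounded vowel), it takes -ho, giving *duho*.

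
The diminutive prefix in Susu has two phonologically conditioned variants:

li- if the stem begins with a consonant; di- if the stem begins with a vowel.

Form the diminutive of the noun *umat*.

Since the first sound of *umat* is /u/ (a vowel), it takes di-, giving *diumat*.

diumat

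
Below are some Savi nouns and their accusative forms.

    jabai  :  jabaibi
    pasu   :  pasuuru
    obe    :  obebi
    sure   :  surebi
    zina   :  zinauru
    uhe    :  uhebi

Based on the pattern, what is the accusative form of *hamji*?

hamjibi

The alternation tracks the last vowel of the stem — -bi when the last vowel of the stem is a front vowel (*jabai*, *obe*, *sure*, *uhe*); -uru when the last vowel of the stem is a back vowel (*pasu*, *zina*).
*hamji* — last vowel /i/ (a front vowel) → -bi → *hamjibi*.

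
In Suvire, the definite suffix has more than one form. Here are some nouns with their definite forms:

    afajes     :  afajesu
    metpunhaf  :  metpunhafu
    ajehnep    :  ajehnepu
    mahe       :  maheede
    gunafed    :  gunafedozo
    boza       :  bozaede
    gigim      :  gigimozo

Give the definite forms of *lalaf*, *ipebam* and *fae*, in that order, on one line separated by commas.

lalafu, ipebamozo, faeede

Looking at the final sound of each stem: -u when the stem ends in a voiceless consonant (*afajes*, *metpunhaf*, *ajehnep*); -ozo when the stem ends in a voiced consonant (*gunafed*, *gigim*); -ede when the stem ends in a vowel (*mahe*, *boza*).
*lalaf* — final sound /f/ (a voiceless consonant) → -u → *lalafu*.
*ipebam* — final sound /m/ (a voiced consonant) → -ozo → *ipebamozo*.
*fae*: final sound = /e/, a vowel → -ede → *faeede*.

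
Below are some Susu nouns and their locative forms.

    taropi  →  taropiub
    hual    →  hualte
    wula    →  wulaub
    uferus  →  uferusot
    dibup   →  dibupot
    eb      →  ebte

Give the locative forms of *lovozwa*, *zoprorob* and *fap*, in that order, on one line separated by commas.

lovozwaub, zoprorobte, fapot

Looking at the final sound of each stem: -ot when the stem ends in a voiceless consonant (*uferus*, *dibup*); -te when the stem ends in a voiced consonant (*hual*, *eb*); -ub when the stem ends in a vowel (*taropi*, *wula*).
Since the final sound of *lovozwa* is /a/ (a vowel), it takes -ub, giving *lovozwaub*.
The final sound of *zoprorob* is /b/, which is a voiced consonant, so the suffix is -te, giving *zoprorobte*.
*fap*: final sound = /p/, a voiceless consonant → -ot → *fapot*.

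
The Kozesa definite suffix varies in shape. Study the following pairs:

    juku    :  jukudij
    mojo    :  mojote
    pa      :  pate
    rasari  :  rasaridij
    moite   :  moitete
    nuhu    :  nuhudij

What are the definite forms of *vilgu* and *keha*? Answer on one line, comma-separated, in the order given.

The alternation tracks the last vowel of the stem — -dij when the last vowel of the stem is a high vowel (*juku*, *rasari*, *nuhu*); -te when the last vowel of the stem is a non-high vowel (*mojo*, *pa*, *moite*).
The last vowel of *vilgu* is /u/, which is a high vowel, so the suffix is -dij, giving *vilgudij*.
*keha* — last vowel /a/ (a non-high vowel) → -te → *kehate*.

vilgudij, kehate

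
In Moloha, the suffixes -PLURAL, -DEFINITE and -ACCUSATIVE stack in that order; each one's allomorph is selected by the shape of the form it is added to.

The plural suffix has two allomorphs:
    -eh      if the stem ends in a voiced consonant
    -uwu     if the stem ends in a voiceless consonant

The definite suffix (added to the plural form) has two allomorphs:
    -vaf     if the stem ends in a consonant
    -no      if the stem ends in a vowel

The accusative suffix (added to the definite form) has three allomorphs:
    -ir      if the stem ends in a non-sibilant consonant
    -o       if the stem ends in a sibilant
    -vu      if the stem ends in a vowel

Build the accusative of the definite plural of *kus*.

kusuwunovu

*kus*: final consonant = /s/, voiceless → -uwu → *kusuwu*.
The final sound of the plural form *kusuwu* is /u/, which is a vowel, so the definite suffix is -no, giving *kusuwuno*.
The definite form *kusuwuno* — final sound /o/ (a vowel) → -vu → *kusuwunovu*.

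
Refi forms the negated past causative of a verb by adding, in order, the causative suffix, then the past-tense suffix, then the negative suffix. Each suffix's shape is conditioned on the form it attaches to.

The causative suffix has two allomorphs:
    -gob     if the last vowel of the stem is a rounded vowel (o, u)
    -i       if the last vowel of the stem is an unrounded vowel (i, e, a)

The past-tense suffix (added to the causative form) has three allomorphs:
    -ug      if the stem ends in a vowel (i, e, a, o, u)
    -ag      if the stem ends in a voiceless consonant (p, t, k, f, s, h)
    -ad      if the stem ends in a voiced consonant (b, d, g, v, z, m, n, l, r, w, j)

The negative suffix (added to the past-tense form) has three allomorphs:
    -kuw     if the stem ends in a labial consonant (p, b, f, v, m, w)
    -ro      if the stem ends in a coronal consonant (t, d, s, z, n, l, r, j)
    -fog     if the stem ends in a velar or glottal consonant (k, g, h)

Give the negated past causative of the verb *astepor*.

Since the last vowel of *astepor* is /o/ (a rounded vowel), it takes -gob, giving *asteporgob*.
The causative form *asteporgob*: final sound = /b/, a voiced consonant → -ad → *asteporgobad*.
Since the final consonant of the past-tense form *asteporgobad* is /d/ (coronal), it takes -ro, giving *asteporgobadro*.

asteporgobadro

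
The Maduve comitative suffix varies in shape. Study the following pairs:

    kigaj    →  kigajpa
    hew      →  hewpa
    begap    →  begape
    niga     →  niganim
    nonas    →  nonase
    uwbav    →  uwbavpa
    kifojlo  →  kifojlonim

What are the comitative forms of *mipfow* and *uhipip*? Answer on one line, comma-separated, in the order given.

The suffix is conditioned by the final sound: -e when the stem ends in a voiceless consonant (*begap*, *nonas*); -pa when the stem ends in a voiced consonant (*kigaj*, *hew*, *uwbav*); -nim when the stem ends in a vowel (*niga*, *kifojlo*).
*mipfow*: final sound = /w/, a voiced consonant → -pa → *mipfowpa*.
Since the final sound of *uhipip* is /p/ (a voiceless consonant), it takes -e, giving *uhipipe*.

mipfowpa, uhipipe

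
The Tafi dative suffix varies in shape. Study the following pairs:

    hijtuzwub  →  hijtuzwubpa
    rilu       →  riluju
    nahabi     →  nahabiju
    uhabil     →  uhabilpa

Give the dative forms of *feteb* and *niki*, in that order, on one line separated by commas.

The suffix is conditioned by the final sound: -pa when the stem ends in a consonant (*hijtuzwub*, *uhabil*); -ju when the stem ends in a vowel (*rilu*, *nahabi*).
Since the final sound of *feteb* is /b/ (a consonant), it takes -pa, giving *fetebpa*.
*niki*: final sound = /i/, a vowel → -ju → *nikiju*.

fetebpa, nikiju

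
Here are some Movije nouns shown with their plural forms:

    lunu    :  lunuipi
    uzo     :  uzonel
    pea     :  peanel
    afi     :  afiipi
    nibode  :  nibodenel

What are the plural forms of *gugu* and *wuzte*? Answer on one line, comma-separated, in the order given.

The pattern is height harmony: -ipi when the last vowel of the stem is a high vowel (*lunu*, *afi*); -nel when the last vowel of the stem is a non-high vowel (*uzo*, *pea*, *nibode*).
The last vowel of *gugu* is /u/, which is a high vowel, so the suffix is -ipi, giving *guguipi*.
Since the last vowel of *wuzte* is /e/ (a non-high vowel), it takes -nel, giving *wuztenel*.

guguipi, wuztenel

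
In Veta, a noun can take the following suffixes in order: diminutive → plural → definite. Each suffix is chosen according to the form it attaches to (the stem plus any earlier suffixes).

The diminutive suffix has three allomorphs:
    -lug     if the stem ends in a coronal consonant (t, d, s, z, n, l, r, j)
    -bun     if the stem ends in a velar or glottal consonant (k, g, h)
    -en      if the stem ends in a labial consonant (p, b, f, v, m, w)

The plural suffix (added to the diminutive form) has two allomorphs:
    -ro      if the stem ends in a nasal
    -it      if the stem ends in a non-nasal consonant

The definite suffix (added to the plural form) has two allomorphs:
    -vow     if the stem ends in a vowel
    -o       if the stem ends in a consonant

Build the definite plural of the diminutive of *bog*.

bogbunrovow

The final consonant of *bog* is /g/, which is velar/glottal, so the diminutive suffix is -bun, giving *bogbun*.
Since the final consonant of the diminutive form *bogbun* is /n/ (a nasal), it takes -ro, giving *bogbunro*.
Since the final sound of the plural form *bogbunro* is /o/ (a vowel), it takes -vow, giving *bogbunrovow*.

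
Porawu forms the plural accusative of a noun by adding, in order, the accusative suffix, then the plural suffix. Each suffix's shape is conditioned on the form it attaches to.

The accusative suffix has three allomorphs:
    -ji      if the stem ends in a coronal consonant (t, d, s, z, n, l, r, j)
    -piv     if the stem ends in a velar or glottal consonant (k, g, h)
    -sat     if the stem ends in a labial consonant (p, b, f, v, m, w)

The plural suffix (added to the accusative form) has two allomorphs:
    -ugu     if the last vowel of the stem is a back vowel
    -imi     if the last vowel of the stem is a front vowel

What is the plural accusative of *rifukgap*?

The final consonant of *rifukgap* is /p/, which is labial, so the accusative suffix is -sat, giving *rifukgapsat*.
The accusative form *rifukgapsat* — last vowel /a/ (a back vowel) → -ugu → *rifukgapsatugu*.

rifukgapsatugu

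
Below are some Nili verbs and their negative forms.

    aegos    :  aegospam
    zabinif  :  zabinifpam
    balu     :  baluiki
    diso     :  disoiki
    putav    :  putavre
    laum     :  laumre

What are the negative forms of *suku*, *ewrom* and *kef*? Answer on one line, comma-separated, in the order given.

sukuiki, ewromre, kefpam

Looking at the final sound of each stem: -pam when the stem ends in a voiceless consonant (*aegos*, *zabinif*); -re when the stem ends in a voiced consonant (*putav*, *laum*); -iki when the stem ends in a vowel (*balu*, *diso*).
Since the final sound of *suku* is /u/ (a vowel), it takes -iki, giving *sukuiki*.
*ewrom* — final sound /m/ (a voiced consonant) → -re → *ewromre*.
*kef*: final sound = /f/, a voiceless consonant → -pam → *kefpam*.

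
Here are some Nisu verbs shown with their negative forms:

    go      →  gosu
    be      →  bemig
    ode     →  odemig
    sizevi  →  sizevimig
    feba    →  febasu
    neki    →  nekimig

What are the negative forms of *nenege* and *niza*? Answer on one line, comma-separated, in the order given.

nenegemig, nizasu

The alternation tracks the last vowel of the stem — -mig when the last vowel of the stem is a front vowel (*be*, *ode*, *sizevi*, *neki*); -su when the last vowel of the stem is a back vowel (*go*, *feba*).
Since the last vowel of *nenege* is /e/ (a front vowel), it takes -mig, giving *nenegemig*.
*niza* — last vowel /a/ (a back vowel) → -su → *nizasu*.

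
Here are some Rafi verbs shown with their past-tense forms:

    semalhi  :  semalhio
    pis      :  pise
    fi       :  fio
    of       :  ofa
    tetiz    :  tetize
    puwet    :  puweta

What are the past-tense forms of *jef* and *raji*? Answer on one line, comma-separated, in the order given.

jefa, rajio

The suffix is conditioned by the final sound: -e when the stem ends in a sibilant (*pis*, *tetiz*); -a when the stem ends in a non-sibilant consonant (*of*, *puwet*); -o when the stem ends in a vowel (*semalhi*, *fi*).
*jef*: final sound = /f/, a non-sibilant consonant → -a → *jefa*.
*raji*: final sound = /i/, a vowel → -o → *rajio*.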